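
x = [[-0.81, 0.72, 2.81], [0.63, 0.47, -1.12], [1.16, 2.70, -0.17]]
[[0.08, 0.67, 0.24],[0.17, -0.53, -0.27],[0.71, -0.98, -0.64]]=x @ [[0.10,-0.60,-0.27], [0.22,-0.1,-0.12], [0.00,0.09,0.04]]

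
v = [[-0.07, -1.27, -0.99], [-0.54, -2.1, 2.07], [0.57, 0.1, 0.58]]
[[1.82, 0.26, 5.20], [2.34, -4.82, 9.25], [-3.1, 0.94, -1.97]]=v@ [[-4.6,2.69,-2.65],  [-0.63,0.51,-3.85],  [-0.71,-1.11,-0.13]]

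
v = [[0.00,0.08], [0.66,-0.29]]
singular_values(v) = [0.72, 0.07]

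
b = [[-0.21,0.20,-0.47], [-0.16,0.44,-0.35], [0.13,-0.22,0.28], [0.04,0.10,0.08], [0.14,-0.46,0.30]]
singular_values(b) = [1.03, 0.28, 0.01]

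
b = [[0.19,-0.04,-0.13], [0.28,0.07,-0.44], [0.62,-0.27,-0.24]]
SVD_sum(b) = [[0.19, -0.05, -0.12], [0.36, -0.10, -0.24], [0.57, -0.16, -0.37]] + [[-0.00, 0.01, -0.01], [-0.08, 0.17, -0.2], [0.06, -0.11, 0.13]] + [[0.0, 0.01, 0.0], [-0.0, -0.00, -0.0], [-0.00, -0.00, -0.0]]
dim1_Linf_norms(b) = [0.19, 0.44, 0.62]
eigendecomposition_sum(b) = [[0.17, -0.06, -0.10], [0.47, -0.16, -0.28], [0.48, -0.17, -0.29]] + [[0.05, -0.01, -0.01], [0.07, -0.01, -0.01], [0.04, -0.01, -0.01]] + [[-0.03, 0.03, -0.02], [-0.26, 0.25, -0.15], [0.10, -0.09, 0.06]]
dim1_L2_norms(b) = [0.23, 0.53, 0.72]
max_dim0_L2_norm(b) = 0.71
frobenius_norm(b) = 0.92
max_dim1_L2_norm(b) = 0.72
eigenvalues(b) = [-0.28, 0.03, 0.27]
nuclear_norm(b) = 1.20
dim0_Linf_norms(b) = [0.62, 0.27, 0.44]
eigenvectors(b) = [[0.25, 0.50, -0.11], [0.67, 0.77, -0.93], [0.69, 0.40, 0.36]]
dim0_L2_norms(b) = [0.71, 0.28, 0.52]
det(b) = -0.00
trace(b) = 0.02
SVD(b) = [[-0.27, -0.03, -0.96], [-0.52, -0.83, 0.18], [-0.81, 0.55, 0.21]] @ diag([0.858204119968007, 0.33141019709573216, 0.007278030702499712]) @ [[-0.81,0.22,0.53], [0.30,-0.62,0.72], [-0.49,-0.75,-0.44]]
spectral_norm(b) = 0.86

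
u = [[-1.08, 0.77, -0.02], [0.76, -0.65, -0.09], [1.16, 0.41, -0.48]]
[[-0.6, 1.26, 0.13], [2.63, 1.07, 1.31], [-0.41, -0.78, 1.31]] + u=[[-1.68,2.03,0.11], [3.39,0.42,1.22], [0.75,-0.37,0.83]]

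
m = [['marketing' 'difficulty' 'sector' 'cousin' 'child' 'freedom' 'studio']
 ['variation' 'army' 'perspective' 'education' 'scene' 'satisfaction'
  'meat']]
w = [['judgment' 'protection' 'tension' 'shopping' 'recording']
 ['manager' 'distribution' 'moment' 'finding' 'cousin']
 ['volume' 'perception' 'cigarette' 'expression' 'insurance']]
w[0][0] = 'judgment'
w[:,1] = ['protection', 'distribution', 'perception']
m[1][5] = 'satisfaction'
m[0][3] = 'cousin'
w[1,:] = ['manager', 'distribution', 'moment', 'finding', 'cousin']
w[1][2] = 'moment'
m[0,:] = ['marketing', 'difficulty', 'sector', 'cousin', 'child', 'freedom', 'studio']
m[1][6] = 'meat'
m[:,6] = ['studio', 'meat']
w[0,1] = 'protection'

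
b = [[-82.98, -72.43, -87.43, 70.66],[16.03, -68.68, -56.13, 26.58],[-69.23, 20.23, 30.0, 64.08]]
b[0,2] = -87.43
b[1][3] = 26.58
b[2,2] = 30.0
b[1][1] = -68.68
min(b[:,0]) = -82.98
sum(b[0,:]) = -172.18000000000004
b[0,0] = -82.98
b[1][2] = -56.13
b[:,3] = [70.66, 26.58, 64.08]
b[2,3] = 64.08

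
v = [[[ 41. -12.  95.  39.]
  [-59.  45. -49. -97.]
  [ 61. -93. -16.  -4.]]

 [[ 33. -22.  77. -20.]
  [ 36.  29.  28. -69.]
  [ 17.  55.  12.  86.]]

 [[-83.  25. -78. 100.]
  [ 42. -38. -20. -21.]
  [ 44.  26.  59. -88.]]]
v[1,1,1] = 29.0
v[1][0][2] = 77.0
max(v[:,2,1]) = 55.0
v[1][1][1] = 29.0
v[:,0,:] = [[41.0, -12.0, 95.0, 39.0], [33.0, -22.0, 77.0, -20.0], [-83.0, 25.0, -78.0, 100.0]]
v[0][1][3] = -97.0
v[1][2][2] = 12.0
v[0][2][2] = -16.0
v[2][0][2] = -78.0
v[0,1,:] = [-59.0, 45.0, -49.0, -97.0]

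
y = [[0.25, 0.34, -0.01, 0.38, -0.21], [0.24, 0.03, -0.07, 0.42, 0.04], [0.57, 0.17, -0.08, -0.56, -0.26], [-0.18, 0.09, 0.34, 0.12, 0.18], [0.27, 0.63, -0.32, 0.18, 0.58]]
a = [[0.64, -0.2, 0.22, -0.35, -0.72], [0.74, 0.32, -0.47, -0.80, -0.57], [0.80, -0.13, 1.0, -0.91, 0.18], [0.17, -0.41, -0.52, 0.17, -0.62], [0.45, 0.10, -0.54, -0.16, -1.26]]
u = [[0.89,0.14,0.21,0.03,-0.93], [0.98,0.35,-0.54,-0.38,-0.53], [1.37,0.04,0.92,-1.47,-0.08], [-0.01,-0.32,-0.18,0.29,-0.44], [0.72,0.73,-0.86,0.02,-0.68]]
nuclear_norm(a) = 5.08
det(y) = -0.04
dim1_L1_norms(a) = [2.13, 2.9, 3.02, 1.89, 2.51]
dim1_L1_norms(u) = [2.2, 2.78, 3.88, 1.24, 3.01]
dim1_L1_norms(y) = [1.19, 0.8, 1.64, 0.91, 1.98]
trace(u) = 1.77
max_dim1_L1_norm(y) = 1.98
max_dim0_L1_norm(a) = 3.35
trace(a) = 0.87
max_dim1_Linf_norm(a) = 1.26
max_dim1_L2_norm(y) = 0.97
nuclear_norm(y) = 3.15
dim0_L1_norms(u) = [3.97, 1.58, 2.71, 2.19, 2.66]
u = y + a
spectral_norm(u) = 2.59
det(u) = 0.12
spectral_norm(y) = 1.05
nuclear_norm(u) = 5.78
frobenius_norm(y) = 1.58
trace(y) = 0.90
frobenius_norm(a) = 2.91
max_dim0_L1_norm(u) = 3.97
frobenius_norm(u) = 3.33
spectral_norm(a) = 2.16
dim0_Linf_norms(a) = [0.8, 0.41, 1.0, 0.91, 1.26]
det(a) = 0.03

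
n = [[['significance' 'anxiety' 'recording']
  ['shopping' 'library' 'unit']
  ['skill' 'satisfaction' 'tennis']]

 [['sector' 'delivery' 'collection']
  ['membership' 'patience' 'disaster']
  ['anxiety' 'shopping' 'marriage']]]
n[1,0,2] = 'collection'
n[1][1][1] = 'patience'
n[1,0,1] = 'delivery'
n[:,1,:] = [['shopping', 'library', 'unit'], ['membership', 'patience', 'disaster']]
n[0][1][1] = 'library'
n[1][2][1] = 'shopping'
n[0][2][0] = 'skill'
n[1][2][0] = 'anxiety'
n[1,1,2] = 'disaster'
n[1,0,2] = 'collection'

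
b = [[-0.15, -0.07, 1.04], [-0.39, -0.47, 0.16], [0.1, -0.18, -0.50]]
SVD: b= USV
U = [[-0.88, 0.1, 0.46], [-0.24, -0.94, -0.24], [0.41, -0.32, 0.85]]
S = [1.19, 0.6, 0.13]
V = [[0.22,  0.08,  -0.97],[0.53,  0.82,  0.19],[0.82,  -0.56,  0.14]]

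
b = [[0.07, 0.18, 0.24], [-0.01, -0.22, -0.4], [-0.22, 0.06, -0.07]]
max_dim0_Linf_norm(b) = 0.4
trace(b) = -0.22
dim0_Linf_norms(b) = [0.22, 0.22, 0.4]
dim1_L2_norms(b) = [0.31, 0.46, 0.24]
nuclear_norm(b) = 0.84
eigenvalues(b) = [(0.07+0j), (-0.15+0.27j), (-0.15-0.27j)]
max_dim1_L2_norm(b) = 0.46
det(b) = 0.01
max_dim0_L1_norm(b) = 0.71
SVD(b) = [[-0.55,-0.07,0.83], [0.83,-0.18,0.54], [0.11,0.98,0.16]] @ diag([0.5496581496251369, 0.23556024364098732, 0.05183907952953061]) @ [[-0.13, -0.50, -0.86], [-0.93, 0.36, -0.07], [0.34, 0.79, -0.51]]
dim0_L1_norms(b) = [0.3, 0.46, 0.71]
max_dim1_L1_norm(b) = 0.63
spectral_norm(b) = 0.55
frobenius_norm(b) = 0.60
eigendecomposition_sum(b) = [[(0.04-0j), (0.02-0j), -0.00+0.00j], [0.05-0.00j, 0.03-0.00j, -0.00+0.00j], [(-0.04+0j), -0.02+0.00j, 0j]] + [[(0.02+0.09j),  0.08-0.02j,  0.12+0.07j], [-0.03-0.14j,  (-0.13+0.03j),  (-0.2-0.1j)], [-0.09+0.04j,  (0.04+0.08j),  -0.04+0.15j]] + [[(0.02-0.09j), 0.08+0.02j, (0.12-0.07j)], [-0.03+0.14j, (-0.13-0.03j), (-0.2+0.1j)], [-0.09-0.04j, (0.04-0.08j), -0.04-0.15j]]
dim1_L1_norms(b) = [0.49, 0.63, 0.35]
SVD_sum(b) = [[0.04, 0.15, 0.26], [-0.06, -0.23, -0.39], [-0.01, -0.03, -0.05]] + [[0.02, -0.01, 0.00], [0.04, -0.01, 0.0], [-0.22, 0.08, -0.02]] + [[0.01, 0.03, -0.02],[0.01, 0.02, -0.01],[0.00, 0.01, -0.00]]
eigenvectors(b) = [[-0.52+0.00j,(0.45+0.02j),0.45-0.02j], [(-0.69+0j),-0.73+0.00j,(-0.73-0j)], [(0.51+0j),0.12+0.49j,0.12-0.49j]]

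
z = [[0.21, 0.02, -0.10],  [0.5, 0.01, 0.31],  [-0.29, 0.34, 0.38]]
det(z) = -0.04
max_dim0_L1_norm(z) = 1.0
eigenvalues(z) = [-0.26, 0.3, 0.57]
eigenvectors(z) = [[-0.14, 0.63, -0.24], [0.85, 0.64, 0.3], [-0.51, -0.43, 0.92]]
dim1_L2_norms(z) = [0.23, 0.59, 0.59]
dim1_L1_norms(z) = [0.33, 0.82, 1.01]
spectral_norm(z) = 0.64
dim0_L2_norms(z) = [0.61, 0.34, 0.5]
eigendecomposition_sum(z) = [[-0.04, 0.03, -0.02],[0.23, -0.16, 0.11],[-0.14, 0.09, -0.07]] + [[0.26, 0.07, 0.04], [0.26, 0.07, 0.05], [-0.17, -0.05, -0.03]] + [[-0.01, -0.08, -0.13],[0.01, 0.09, 0.15],[0.02, 0.29, 0.48]]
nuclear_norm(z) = 1.33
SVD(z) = [[-0.32, -0.03, -0.95], [-0.65, 0.74, 0.19], [0.69, 0.67, -0.25]] @ diag([0.6388773750573522, 0.5672239895831525, 0.12203542633677815]) @ [[-0.92, 0.35, 0.15],  [0.30, 0.42, 0.86],  [-0.24, -0.84, 0.49]]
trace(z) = 0.60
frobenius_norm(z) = 0.86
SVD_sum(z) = [[0.19,-0.07,-0.03], [0.38,-0.14,-0.06], [-0.41,0.16,0.07]] + [[-0.00, -0.01, -0.01], [0.12, 0.17, 0.36], [0.11, 0.16, 0.33]] + [[0.03,0.10,-0.06], [-0.01,-0.02,0.01], [0.01,0.03,-0.01]]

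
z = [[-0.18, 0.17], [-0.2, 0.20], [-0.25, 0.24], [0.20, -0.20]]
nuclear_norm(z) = 0.59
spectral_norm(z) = 0.58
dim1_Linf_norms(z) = [0.18, 0.2, 0.25, 0.2]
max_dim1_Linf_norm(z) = 0.25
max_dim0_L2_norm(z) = 0.42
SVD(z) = [[-0.42, 0.58], [-0.48, -0.50], [-0.59, 0.40], [0.48, 0.50]] @ diag([0.5842531061546723, 0.006950391975792706]) @ [[0.72,-0.70], [-0.70,-0.72]]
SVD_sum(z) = [[-0.18, 0.17], [-0.2, 0.2], [-0.25, 0.24], [0.20, -0.20]] + [[-0.0, -0.00], [0.0, 0.00], [-0.00, -0.00], [-0.00, -0.0]]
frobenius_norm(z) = 0.58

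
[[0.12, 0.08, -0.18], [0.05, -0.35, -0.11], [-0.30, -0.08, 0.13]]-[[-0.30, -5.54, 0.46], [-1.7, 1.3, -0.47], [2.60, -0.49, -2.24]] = [[0.42, 5.62, -0.64],[1.75, -1.65, 0.36],[-2.9, 0.41, 2.37]]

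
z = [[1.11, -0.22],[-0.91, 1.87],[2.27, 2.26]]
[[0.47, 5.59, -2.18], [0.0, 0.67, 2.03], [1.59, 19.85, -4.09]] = z @ [[0.47, 5.65, -1.94], [0.23, 3.11, 0.14]]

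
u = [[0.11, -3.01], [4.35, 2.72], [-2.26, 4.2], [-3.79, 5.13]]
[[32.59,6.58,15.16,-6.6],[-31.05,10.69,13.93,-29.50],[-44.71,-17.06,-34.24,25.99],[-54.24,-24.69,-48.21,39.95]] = u @ [[-0.36, 3.74, 6.21, -7.97], [-10.84, -2.05, -4.81, 1.9]]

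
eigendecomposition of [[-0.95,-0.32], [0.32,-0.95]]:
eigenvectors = [[0.71+0.00j, (0.71-0j)], [-0.71j, 0.71j]]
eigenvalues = [(-0.95+0.32j), (-0.95-0.32j)]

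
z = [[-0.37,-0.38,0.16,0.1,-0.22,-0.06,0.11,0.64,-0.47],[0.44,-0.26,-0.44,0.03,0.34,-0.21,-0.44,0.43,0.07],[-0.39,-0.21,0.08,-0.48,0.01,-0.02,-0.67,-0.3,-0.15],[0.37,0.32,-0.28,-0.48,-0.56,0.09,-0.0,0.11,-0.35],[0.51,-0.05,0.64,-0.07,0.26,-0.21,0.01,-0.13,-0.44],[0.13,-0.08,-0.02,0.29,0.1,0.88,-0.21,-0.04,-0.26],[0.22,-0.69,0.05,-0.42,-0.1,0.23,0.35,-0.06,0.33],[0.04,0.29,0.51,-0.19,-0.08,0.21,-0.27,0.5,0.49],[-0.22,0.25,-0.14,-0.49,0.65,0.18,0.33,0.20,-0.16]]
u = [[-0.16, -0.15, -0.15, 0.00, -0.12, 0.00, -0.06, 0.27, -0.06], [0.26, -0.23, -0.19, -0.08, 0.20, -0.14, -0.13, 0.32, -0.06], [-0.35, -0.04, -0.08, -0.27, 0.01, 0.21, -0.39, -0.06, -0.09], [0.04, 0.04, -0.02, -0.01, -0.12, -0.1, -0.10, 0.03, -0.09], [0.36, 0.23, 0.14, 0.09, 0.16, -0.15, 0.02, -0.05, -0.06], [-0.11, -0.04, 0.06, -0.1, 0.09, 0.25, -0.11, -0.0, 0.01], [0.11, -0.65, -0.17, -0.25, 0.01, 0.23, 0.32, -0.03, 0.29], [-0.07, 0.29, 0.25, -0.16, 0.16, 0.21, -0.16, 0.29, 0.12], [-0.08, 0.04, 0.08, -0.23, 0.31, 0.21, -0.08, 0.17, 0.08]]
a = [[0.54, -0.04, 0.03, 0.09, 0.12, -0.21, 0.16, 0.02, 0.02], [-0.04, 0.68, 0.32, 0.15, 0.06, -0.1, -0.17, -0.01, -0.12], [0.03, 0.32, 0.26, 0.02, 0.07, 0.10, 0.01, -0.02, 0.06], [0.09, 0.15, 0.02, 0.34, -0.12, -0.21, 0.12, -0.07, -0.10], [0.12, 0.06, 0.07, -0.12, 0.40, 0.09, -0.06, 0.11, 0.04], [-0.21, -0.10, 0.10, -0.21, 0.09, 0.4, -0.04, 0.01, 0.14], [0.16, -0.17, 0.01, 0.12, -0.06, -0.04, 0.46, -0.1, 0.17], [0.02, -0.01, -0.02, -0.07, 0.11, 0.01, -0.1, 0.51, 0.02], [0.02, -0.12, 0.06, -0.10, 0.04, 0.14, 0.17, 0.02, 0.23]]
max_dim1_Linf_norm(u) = 0.65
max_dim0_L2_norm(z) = 1.01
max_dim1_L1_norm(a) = 1.65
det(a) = -0.00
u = z @ a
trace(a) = 3.82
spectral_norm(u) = 0.97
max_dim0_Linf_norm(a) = 0.68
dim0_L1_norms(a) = [1.23, 1.65, 0.89, 1.22, 1.07, 1.3, 1.29, 0.87, 0.9]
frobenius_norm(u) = 1.65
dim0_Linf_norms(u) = [0.36, 0.65, 0.25, 0.27, 0.31, 0.25, 0.39, 0.32, 0.29]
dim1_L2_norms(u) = [0.41, 0.59, 0.64, 0.22, 0.51, 0.33, 0.88, 0.61, 0.5]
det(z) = -1.01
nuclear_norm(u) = 3.84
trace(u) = 0.62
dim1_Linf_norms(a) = [0.54, 0.68, 0.32, 0.34, 0.4, 0.4, 0.46, 0.51, 0.23]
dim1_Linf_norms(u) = [0.27, 0.32, 0.39, 0.12, 0.36, 0.25, 0.65, 0.29, 0.31]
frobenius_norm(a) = 1.65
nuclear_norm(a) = 3.83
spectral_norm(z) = 1.01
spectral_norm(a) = 0.97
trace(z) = 0.80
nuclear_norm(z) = 9.01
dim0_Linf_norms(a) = [0.54, 0.68, 0.32, 0.34, 0.4, 0.4, 0.46, 0.51, 0.23]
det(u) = 0.00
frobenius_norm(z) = 3.00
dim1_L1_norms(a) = [1.23, 1.65, 0.89, 1.22, 1.07, 1.3, 1.29, 0.87, 0.9]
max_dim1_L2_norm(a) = 0.8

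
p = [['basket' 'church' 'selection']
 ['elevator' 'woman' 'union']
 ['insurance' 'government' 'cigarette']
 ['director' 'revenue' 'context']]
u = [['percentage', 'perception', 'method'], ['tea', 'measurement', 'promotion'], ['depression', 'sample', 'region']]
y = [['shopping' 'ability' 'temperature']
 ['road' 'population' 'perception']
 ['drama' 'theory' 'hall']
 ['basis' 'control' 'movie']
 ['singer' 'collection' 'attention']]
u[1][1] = 'measurement'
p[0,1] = 'church'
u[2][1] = 'sample'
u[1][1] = 'measurement'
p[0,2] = 'selection'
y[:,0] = ['shopping', 'road', 'drama', 'basis', 'singer']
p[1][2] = 'union'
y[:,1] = ['ability', 'population', 'theory', 'control', 'collection']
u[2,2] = 'region'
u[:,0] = ['percentage', 'tea', 'depression']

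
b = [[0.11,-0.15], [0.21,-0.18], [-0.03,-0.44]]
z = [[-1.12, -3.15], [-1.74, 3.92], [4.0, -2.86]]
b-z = [[1.23, 3.00], [1.95, -4.10], [-4.03, 2.42]]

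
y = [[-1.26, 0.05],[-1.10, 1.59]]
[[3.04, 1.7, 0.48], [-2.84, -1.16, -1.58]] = y @ [[-2.55,-1.42,-0.43],[-3.55,-1.71,-1.29]]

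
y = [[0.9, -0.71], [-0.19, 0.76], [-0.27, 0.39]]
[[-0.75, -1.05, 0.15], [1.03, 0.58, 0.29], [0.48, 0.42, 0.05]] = y @[[0.30, -0.70, 0.59], [1.43, 0.59, 0.53]]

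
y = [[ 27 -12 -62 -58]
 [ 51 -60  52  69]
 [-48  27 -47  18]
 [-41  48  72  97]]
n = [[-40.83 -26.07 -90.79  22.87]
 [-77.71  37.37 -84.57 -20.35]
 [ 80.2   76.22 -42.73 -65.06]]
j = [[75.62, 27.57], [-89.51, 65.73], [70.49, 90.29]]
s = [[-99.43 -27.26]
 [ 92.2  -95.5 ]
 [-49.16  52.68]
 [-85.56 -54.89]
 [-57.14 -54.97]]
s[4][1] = -54.97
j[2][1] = 90.29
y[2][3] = 18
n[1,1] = 37.37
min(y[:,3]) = -58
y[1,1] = -60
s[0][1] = -27.26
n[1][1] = 37.37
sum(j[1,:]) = -23.78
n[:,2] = [-90.79, -84.57, -42.73]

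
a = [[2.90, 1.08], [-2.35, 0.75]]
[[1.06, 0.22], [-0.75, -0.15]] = a @ [[0.34, 0.07], [0.07, 0.02]]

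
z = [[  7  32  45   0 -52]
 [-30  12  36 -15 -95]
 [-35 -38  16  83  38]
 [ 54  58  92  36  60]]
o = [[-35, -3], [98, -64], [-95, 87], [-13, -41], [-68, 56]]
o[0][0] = -35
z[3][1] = 58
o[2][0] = -95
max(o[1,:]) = 98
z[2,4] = 38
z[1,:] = [-30, 12, 36, -15, -95]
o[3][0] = -13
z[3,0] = 54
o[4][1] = 56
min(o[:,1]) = -64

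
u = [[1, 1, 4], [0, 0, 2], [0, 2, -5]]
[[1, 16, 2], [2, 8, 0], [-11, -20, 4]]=u @ [[0, 0, 0], [-3, 0, 2], [1, 4, 0]]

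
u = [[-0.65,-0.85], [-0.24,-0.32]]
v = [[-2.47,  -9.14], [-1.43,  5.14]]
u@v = [[2.82,  1.57], [1.05,  0.55]]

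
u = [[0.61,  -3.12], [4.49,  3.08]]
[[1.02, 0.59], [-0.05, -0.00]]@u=[[3.27, -1.37], [-0.03, 0.16]]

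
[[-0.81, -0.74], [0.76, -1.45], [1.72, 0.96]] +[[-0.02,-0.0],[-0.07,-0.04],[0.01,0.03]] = [[-0.83, -0.74], [0.69, -1.49], [1.73, 0.99]]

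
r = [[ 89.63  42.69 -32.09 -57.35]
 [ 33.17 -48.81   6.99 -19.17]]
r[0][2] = -32.09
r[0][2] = -32.09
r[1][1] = -48.81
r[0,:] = [89.63, 42.69, -32.09, -57.35]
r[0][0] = 89.63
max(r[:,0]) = 89.63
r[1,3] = -19.17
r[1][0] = 33.17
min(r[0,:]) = -57.35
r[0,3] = -57.35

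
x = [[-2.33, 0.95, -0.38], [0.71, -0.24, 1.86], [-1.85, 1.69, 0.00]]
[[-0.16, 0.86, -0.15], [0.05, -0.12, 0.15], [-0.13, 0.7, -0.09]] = x @ [[0.07, -0.38, 0.06], [0.0, 0.00, 0.01], [0.0, 0.08, 0.06]]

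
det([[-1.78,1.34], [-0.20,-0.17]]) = 0.571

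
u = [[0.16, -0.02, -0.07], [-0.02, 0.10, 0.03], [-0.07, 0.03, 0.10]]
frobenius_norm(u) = 0.24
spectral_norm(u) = 0.22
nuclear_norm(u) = 0.36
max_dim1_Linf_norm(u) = 0.16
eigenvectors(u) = [[-0.79, 0.47, -0.4], [0.28, -0.31, -0.91], [0.55, 0.83, -0.11]]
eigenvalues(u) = [0.22, 0.05, 0.09]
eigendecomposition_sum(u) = [[0.13, -0.05, -0.09], [-0.05, 0.02, 0.03], [-0.09, 0.03, 0.06]] + [[0.01, -0.01, 0.02], [-0.01, 0.0, -0.01], [0.02, -0.01, 0.03]] + [[0.02, 0.03, 0.00], [0.03, 0.08, 0.01], [0.00, 0.01, 0.00]]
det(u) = 0.00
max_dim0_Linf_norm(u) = 0.16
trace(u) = 0.36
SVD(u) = [[-0.79,-0.4,0.47], [0.28,-0.91,-0.31], [0.55,-0.11,0.83]] @ diag([0.21578519961574755, 0.09488670331861673, 0.04932809706563573]) @ [[-0.79, 0.28, 0.55], [-0.4, -0.91, -0.11], [0.47, -0.31, 0.83]]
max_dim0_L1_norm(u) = 0.25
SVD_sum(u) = [[0.13,-0.05,-0.09], [-0.05,0.02,0.03], [-0.09,0.03,0.06]] + [[0.02, 0.03, 0.0], [0.03, 0.08, 0.01], [0.0, 0.01, 0.00]] + [[0.01, -0.01, 0.02], [-0.01, 0.0, -0.01], [0.02, -0.01, 0.03]]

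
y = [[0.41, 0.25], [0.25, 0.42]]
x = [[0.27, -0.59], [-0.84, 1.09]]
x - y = [[-0.14, -0.84], [-1.09, 0.67]]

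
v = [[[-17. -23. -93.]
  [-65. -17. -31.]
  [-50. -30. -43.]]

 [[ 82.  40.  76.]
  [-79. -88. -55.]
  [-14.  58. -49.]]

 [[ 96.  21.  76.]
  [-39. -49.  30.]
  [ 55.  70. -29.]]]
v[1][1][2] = -55.0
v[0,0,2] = -93.0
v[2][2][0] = 55.0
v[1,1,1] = -88.0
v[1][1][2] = -55.0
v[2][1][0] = -39.0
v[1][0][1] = 40.0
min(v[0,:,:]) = -93.0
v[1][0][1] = 40.0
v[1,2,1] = 58.0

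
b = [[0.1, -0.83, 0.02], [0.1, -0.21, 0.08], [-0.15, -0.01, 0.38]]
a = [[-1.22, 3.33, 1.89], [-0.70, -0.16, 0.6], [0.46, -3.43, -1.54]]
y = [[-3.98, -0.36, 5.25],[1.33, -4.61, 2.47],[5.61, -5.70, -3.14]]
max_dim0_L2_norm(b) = 0.86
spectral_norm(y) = 10.12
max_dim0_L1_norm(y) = 10.92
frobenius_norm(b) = 0.96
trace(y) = -11.73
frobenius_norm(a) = 5.60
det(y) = -24.16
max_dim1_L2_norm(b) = 0.84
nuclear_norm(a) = 6.69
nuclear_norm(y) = 17.11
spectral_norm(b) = 0.87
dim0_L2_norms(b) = [0.21, 0.86, 0.39]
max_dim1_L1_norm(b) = 0.95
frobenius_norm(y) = 12.10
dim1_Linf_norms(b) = [0.83, 0.21, 0.38]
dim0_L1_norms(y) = [10.92, 10.67, 10.86]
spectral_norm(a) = 5.50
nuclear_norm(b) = 1.37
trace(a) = -2.92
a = y @ b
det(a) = -0.81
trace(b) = 0.27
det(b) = 0.03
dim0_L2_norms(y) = [7.01, 7.34, 6.6]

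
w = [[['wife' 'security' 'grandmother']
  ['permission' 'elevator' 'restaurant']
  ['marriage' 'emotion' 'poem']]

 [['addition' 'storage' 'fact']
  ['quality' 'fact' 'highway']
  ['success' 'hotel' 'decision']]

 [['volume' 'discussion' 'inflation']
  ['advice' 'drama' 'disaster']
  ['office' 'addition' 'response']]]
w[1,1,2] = 'highway'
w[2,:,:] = [['volume', 'discussion', 'inflation'], ['advice', 'drama', 'disaster'], ['office', 'addition', 'response']]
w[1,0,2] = 'fact'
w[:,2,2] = ['poem', 'decision', 'response']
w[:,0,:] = [['wife', 'security', 'grandmother'], ['addition', 'storage', 'fact'], ['volume', 'discussion', 'inflation']]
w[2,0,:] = ['volume', 'discussion', 'inflation']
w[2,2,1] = 'addition'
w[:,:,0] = [['wife', 'permission', 'marriage'], ['addition', 'quality', 'success'], ['volume', 'advice', 'office']]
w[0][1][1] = 'elevator'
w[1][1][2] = 'highway'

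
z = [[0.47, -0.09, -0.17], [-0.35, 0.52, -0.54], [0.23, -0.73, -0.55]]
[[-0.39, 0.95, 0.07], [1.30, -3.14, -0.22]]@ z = [[-0.5, 0.48, -0.49], [1.66, -1.59, 1.60]]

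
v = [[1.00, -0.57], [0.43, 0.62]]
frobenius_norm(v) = 1.38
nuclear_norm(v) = 1.90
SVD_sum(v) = [[1.03, -0.50],[0.1, -0.05]] + [[-0.03, -0.07], [0.33, 0.67]]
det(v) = 0.87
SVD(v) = [[-1.00, -0.10], [-0.10, 1.00]] @ diag([1.154377418426147, 0.7494082837998153]) @ [[-0.90, 0.44], [0.44, 0.90]]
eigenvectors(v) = [[(0.75+0j), (0.75-0j)], [(0.25-0.61j), (0.25+0.61j)]]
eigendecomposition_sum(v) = [[0.50+0.06j, (-0.29+0.5j)], [0.21-0.38j, 0.31+0.40j]] + [[0.50-0.06j,(-0.29-0.5j)], [(0.21+0.38j),(0.31-0.4j)]]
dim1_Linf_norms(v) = [1.0, 0.62]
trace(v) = 1.62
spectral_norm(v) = 1.15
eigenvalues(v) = [(0.81+0.46j), (0.81-0.46j)]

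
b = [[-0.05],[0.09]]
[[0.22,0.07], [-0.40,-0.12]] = b @ [[-4.43, -1.32]]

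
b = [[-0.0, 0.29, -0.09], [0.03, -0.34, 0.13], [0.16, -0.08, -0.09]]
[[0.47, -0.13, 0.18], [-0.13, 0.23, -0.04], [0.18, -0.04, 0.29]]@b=[[0.02, 0.17, -0.08], [0.00, -0.11, 0.05], [0.05, 0.04, -0.05]]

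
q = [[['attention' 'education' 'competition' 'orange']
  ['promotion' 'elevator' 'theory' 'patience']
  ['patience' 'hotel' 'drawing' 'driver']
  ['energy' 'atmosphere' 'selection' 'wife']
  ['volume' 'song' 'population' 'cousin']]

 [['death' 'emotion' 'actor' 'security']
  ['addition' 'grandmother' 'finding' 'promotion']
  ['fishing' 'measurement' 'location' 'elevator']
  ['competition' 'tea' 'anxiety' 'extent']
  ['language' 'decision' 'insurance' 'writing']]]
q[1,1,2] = 'finding'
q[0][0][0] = 'attention'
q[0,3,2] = 'selection'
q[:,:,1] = [['education', 'elevator', 'hotel', 'atmosphere', 'song'], ['emotion', 'grandmother', 'measurement', 'tea', 'decision']]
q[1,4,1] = 'decision'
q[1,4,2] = 'insurance'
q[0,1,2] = 'theory'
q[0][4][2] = 'population'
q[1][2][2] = 'location'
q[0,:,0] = ['attention', 'promotion', 'patience', 'energy', 'volume']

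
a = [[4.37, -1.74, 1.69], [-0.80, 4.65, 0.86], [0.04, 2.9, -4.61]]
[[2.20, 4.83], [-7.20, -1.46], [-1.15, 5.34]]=a @ [[0.19, 1.57],[-1.4, 0.15],[-0.63, -1.05]]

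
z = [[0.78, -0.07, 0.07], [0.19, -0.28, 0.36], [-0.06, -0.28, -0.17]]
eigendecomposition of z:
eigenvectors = [[0.98+0.00j, (-0.05+0.03j), -0.05-0.03j], [(0.14+0j), (-0.74+0j), (-0.74-0j)], [-0.11+0.00j, -0.10-0.66j, -0.10+0.66j]]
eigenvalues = [(0.76+0j), (-0.22+0.31j), (-0.22-0.31j)]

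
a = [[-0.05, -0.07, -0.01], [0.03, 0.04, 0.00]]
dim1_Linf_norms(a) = [0.07, 0.04]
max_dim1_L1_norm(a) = 0.13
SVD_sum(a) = [[-0.05,  -0.07,  -0.01], [0.03,  0.04,  0.0]] + [[0.0, -0.0, -0.0], [0.0, -0.0, -0.00]]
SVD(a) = [[-0.87, 0.5], [0.50, 0.87]] @ diag([0.09986957517772047, 0.005105678585814499]) @ [[0.58, 0.81, 0.09], [0.21, -0.05, -0.98]]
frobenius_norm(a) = 0.10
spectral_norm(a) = 0.10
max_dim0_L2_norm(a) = 0.08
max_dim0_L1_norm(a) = 0.11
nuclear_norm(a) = 0.10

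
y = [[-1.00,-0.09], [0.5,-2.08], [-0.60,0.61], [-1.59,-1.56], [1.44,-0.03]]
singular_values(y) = [2.81, 2.34]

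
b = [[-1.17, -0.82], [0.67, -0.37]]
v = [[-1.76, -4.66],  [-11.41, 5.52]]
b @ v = [[11.42, 0.93], [3.04, -5.16]]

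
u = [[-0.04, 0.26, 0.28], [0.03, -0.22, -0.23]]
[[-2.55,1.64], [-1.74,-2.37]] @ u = [[0.15, -1.02, -1.09], [-0.00, 0.07, 0.06]]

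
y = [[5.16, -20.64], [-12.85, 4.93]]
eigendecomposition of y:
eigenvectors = [[0.79, 0.78],[-0.62, 0.62]]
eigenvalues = [21.33, -11.24]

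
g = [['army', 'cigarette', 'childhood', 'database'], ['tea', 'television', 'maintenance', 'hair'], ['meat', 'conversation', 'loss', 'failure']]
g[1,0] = 'tea'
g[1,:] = ['tea', 'television', 'maintenance', 'hair']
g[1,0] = 'tea'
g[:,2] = ['childhood', 'maintenance', 'loss']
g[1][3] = 'hair'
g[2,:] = ['meat', 'conversation', 'loss', 'failure']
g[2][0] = 'meat'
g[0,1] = 'cigarette'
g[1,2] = 'maintenance'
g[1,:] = ['tea', 'television', 'maintenance', 'hair']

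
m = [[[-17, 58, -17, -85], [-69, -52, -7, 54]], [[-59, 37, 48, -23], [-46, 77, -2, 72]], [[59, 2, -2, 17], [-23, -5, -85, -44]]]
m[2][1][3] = -44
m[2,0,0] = 59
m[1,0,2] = 48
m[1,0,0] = -59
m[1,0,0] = -59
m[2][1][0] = -23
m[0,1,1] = -52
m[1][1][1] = 77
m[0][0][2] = -17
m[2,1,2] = -85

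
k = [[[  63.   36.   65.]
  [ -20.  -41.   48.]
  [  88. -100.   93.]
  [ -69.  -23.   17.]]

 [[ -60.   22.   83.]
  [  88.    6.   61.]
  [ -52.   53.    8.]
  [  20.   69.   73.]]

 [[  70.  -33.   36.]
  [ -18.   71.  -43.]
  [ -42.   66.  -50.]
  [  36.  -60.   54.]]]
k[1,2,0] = -52.0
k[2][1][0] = -18.0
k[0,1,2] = 48.0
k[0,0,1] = 36.0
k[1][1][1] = 6.0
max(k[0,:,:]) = 93.0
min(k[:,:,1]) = -100.0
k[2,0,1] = -33.0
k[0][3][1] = -23.0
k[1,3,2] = 73.0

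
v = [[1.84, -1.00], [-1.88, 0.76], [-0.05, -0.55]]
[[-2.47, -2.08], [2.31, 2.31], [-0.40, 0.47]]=v@[[-0.9, -1.52],[0.81, -0.72]]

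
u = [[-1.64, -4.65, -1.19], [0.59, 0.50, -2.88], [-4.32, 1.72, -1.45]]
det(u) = -72.544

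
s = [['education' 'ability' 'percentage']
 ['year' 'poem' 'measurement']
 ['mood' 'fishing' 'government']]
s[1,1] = 'poem'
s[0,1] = 'ability'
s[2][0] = 'mood'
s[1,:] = ['year', 'poem', 'measurement']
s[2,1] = 'fishing'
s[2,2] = 'government'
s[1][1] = 'poem'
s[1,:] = ['year', 'poem', 'measurement']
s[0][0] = 'education'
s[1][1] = 'poem'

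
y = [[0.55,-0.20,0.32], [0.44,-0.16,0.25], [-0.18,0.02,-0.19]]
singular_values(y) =[0.89, 0.09, 0.0]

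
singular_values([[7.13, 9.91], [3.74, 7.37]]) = [14.71, 1.05]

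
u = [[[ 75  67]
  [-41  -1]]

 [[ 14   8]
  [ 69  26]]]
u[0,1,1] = -1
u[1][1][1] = 26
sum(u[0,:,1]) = 66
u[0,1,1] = -1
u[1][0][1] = 8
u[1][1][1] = 26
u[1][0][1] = 8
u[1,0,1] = 8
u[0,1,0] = -41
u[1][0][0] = 14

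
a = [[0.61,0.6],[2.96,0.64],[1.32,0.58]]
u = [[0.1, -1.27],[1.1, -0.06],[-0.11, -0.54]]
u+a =[[0.71, -0.67], [4.06, 0.58], [1.21, 0.04]]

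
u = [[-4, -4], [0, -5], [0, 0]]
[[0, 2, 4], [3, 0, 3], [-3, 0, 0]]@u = [[0, -10], [-12, -12], [12, 12]]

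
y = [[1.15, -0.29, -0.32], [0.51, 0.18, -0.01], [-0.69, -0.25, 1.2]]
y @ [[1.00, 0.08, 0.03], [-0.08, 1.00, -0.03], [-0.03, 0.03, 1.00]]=[[1.18, -0.21, -0.28], [0.5, 0.22, -0.00], [-0.71, -0.27, 1.19]]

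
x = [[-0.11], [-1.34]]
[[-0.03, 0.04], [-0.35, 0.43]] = x@[[0.26,-0.32]]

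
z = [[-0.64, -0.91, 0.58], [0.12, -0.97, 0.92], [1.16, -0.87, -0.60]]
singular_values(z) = [1.75, 1.6, 0.48]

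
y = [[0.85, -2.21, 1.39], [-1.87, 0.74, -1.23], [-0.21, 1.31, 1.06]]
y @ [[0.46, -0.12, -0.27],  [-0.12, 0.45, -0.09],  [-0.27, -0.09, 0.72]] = [[0.28,-1.22,0.97],  [-0.62,0.67,-0.45],  [-0.54,0.52,0.70]]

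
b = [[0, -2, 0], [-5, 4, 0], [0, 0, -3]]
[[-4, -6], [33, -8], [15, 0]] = b @ [[-5, 4], [2, 3], [-5, 0]]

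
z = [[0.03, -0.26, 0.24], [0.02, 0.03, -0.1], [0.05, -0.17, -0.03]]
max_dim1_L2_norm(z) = 0.36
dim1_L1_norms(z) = [0.53, 0.15, 0.25]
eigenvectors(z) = [[0.37, -0.95, 0.92],  [-0.47, -0.22, -0.13],  [-0.8, -0.21, 0.36]]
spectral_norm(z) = 0.38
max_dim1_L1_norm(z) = 0.53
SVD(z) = [[-0.92, 0.2, -0.33], [0.22, -0.44, -0.87], [-0.31, -0.88, 0.36]] @ diag([0.3826997717699197, 0.15213604364819203, 0.009772866024190672]) @ [[-0.10, 0.78, -0.61], [-0.31, 0.56, 0.77], [-0.95, -0.27, -0.18]]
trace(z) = 0.03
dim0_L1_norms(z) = [0.1, 0.46, 0.37]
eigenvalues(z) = [-0.15, 0.02, 0.16]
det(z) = -0.00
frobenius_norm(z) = 0.41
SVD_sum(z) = [[0.04, -0.28, 0.22], [-0.01, 0.06, -0.05], [0.01, -0.09, 0.07]] + [[-0.01, 0.02, 0.02],[0.02, -0.04, -0.05],[0.04, -0.07, -0.10]] + [[0.00, 0.0, 0.00], [0.01, 0.0, 0.0], [-0.00, -0.00, -0.00]]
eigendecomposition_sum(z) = [[-0.02, 0.02, 0.05], [0.02, -0.03, -0.06], [0.03, -0.05, -0.11]] + [[0.02, 0.05, -0.02],[0.00, 0.01, -0.01],[0.0, 0.01, -0.00]] + [[0.03, -0.33, 0.21], [-0.0, 0.05, -0.03], [0.01, -0.13, 0.08]]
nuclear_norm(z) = 0.54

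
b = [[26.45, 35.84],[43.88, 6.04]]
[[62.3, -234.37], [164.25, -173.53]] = b @ [[3.9, -3.4], [-1.14, -4.03]]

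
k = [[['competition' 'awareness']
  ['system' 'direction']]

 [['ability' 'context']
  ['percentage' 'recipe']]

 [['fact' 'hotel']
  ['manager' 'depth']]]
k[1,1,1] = 'recipe'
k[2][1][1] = 'depth'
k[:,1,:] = [['system', 'direction'], ['percentage', 'recipe'], ['manager', 'depth']]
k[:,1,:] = [['system', 'direction'], ['percentage', 'recipe'], ['manager', 'depth']]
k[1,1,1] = 'recipe'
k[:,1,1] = ['direction', 'recipe', 'depth']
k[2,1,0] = 'manager'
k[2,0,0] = 'fact'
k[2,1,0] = 'manager'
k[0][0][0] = 'competition'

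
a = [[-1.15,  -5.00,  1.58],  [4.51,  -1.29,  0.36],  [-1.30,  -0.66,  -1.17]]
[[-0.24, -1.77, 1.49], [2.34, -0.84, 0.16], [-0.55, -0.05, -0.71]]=a @ [[0.50,-0.08,-0.04], [-0.08,0.35,-0.07], [-0.04,-0.07,0.69]]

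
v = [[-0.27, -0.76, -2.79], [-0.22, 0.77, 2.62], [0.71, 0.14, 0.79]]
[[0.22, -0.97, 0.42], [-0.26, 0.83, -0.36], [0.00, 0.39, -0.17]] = v @ [[0.12, 0.19, -0.09], [0.14, 0.04, -0.08], [-0.13, 0.32, -0.12]]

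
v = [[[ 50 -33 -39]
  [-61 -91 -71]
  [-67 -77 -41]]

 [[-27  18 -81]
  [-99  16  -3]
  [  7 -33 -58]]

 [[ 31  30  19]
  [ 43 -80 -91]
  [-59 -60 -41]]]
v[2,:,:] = [[31, 30, 19], [43, -80, -91], [-59, -60, -41]]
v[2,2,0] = -59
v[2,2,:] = [-59, -60, -41]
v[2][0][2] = 19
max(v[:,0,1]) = 30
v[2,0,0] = 31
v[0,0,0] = 50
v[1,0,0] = -27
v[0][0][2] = -39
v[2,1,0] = 43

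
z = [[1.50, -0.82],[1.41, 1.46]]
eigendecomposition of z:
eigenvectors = [[(0.01+0.61j), (0.01-0.61j)], [0.80+0.00j, (0.8-0j)]]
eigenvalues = [(1.48+1.08j), (1.48-1.08j)]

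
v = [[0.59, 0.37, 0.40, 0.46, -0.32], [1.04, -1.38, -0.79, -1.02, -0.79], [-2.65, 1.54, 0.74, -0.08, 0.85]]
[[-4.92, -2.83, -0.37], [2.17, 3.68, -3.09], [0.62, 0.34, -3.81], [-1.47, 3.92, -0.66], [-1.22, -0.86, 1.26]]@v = [[-4.87, 1.52, -0.01, 0.65, 3.5], [13.30, -9.03, -4.33, -2.51, -6.23], [10.82, -6.11, -2.84, 0.24, -3.71], [4.96, -6.97, -4.17, -4.62, -3.19], [-4.95, 2.68, 1.12, 0.22, 2.14]]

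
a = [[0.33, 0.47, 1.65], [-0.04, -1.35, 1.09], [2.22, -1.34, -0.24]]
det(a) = 6.755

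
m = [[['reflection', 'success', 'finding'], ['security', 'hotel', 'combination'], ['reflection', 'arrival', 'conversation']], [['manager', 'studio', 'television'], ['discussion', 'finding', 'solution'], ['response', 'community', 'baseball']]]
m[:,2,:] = [['reflection', 'arrival', 'conversation'], ['response', 'community', 'baseball']]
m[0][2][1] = 'arrival'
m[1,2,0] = 'response'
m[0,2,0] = 'reflection'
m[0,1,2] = 'combination'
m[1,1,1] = 'finding'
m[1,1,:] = ['discussion', 'finding', 'solution']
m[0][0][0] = 'reflection'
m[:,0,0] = ['reflection', 'manager']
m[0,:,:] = [['reflection', 'success', 'finding'], ['security', 'hotel', 'combination'], ['reflection', 'arrival', 'conversation']]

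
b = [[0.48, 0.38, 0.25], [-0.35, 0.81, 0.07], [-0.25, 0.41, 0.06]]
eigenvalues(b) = [(0.65+0.39j), (0.65-0.39j), (0.04+0j)]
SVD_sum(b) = [[-0.07,0.25,0.04], [-0.25,0.83,0.13], [-0.13,0.44,0.07]] + [[0.55, 0.13, 0.21], [-0.11, -0.03, -0.04], [-0.11, -0.03, -0.04]] + [[-0.0, -0.00, 0.0], [0.01, 0.0, -0.02], [-0.01, -0.01, 0.03]]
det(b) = 0.03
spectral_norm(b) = 1.03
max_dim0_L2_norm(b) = 0.98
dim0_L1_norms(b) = [1.08, 1.6, 0.38]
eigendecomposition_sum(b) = [[(0.24+0.36j), (0.19-0.45j), (0.13+0.01j)], [-0.17+0.31j, 0.40-0.03j, 0.04+0.10j], [(-0.13+0.15j), 0.22+0.03j, 0.01+0.06j]] + [[0.24-0.36j, (0.19+0.45j), 0.13-0.01j], [-0.17-0.31j, (0.4+0.03j), 0.04-0.10j], [-0.13-0.15j, 0.22-0.03j, (0.01-0.06j)]] + [[(-0-0j), 0.01-0.00j, -0.01-0.00j], [(-0-0j), 0.01-0.00j, (-0.01-0j)], [0j, -0.02+0.00j, (0.04+0j)]]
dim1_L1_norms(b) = [1.11, 1.23, 0.72]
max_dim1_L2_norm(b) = 0.89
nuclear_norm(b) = 1.70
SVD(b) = [[0.25,  -0.96,  0.07], [0.85,  0.19,  -0.49], [0.46,  0.19,  0.87]] @ diag([1.0278851777237352, 0.6299883105147959, 0.039582698626522105]) @ [[-0.28, 0.95, 0.15], [-0.91, -0.22, -0.34], [-0.29, -0.23, 0.93]]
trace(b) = 1.35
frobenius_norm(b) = 1.21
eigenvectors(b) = [[-0.73+0.00j,  -0.73-0.00j,  -0.32+0.00j], [(-0.27-0.53j),  -0.27+0.53j,  -0.23+0.00j], [(-0.09-0.31j),  -0.09+0.31j,  0.92+0.00j]]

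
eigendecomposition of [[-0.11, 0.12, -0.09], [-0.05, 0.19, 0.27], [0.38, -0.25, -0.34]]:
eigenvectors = [[(0.04+0.42j), 0.04-0.42j, 0.46+0.00j],[(-0.39-0.22j), -0.39+0.22j, 0.88+0.00j],[(0.79+0j), 0.79-0.00j, (-0.09+0j)]]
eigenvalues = [(-0.2+0.27j), (-0.2-0.27j), (0.14+0j)]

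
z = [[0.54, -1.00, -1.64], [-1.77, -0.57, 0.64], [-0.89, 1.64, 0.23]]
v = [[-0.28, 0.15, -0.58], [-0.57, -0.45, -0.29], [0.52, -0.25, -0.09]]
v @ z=[[0.1, -0.76, 0.42], [0.75, 0.35, 0.58], [0.80, -0.53, -1.03]]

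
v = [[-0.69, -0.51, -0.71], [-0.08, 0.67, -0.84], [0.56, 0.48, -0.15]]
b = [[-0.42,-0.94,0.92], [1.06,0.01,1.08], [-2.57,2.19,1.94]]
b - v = [[0.27,-0.43,1.63], [1.14,-0.66,1.92], [-3.13,1.71,2.09]]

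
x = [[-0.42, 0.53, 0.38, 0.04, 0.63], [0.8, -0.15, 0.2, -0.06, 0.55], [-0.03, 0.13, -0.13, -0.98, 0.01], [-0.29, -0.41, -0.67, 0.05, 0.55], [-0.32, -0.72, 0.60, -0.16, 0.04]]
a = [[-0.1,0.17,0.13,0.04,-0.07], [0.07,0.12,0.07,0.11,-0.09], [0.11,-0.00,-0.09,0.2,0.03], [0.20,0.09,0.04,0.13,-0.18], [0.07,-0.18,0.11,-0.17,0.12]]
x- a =[[-0.32, 0.36, 0.25, 0.00, 0.7], [0.73, -0.27, 0.13, -0.17, 0.64], [-0.14, 0.13, -0.04, -1.18, -0.02], [-0.49, -0.50, -0.71, -0.08, 0.73], [-0.39, -0.54, 0.49, 0.01, -0.08]]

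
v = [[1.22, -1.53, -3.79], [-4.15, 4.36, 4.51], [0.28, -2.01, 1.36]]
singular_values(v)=[8.49, 2.82, 0.8]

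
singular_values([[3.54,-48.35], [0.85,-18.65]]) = [51.95, 0.48]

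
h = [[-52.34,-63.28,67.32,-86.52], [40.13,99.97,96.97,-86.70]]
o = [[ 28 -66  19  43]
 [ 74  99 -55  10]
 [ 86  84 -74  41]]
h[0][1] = -63.28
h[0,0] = -52.34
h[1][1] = 99.97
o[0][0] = 28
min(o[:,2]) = -74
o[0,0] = 28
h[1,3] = -86.7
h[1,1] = 99.97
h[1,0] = 40.13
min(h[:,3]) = -86.7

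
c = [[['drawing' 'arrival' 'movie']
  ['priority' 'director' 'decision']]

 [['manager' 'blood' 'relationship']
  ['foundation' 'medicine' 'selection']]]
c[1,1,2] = 'selection'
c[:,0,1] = ['arrival', 'blood']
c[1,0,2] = 'relationship'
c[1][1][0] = 'foundation'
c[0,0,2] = 'movie'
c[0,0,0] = 'drawing'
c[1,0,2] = 'relationship'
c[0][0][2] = 'movie'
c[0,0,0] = 'drawing'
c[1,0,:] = ['manager', 'blood', 'relationship']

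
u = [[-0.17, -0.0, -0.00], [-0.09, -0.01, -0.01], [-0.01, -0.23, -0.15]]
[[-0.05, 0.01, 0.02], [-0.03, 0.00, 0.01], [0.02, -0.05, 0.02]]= u @ [[0.30, -0.03, -0.14],  [-0.03, 0.36, -0.2],  [-0.14, -0.20, 0.19]]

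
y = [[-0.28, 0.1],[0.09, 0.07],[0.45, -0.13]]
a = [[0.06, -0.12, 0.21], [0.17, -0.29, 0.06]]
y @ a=[[0.0, 0.0, -0.05], [0.02, -0.03, 0.02], [0.00, -0.02, 0.09]]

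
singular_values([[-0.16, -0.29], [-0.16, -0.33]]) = [0.49, 0.01]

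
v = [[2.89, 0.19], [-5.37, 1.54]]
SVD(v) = [[-0.45, 0.89], [0.89, 0.45]] @ diag([6.231035358590014, 0.8780081776390336]) @ [[-0.98, 0.21], [0.21, 0.98]]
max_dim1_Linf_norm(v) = 5.37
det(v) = 5.47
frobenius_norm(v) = 6.29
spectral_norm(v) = 6.23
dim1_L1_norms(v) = [3.08, 6.91]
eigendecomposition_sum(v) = [[1.44-0.62j, (0.09-0.28j)],[-2.68+7.91j, 0.77+1.37j]] + [[(1.44+0.62j), (0.09+0.28j)], [-2.68-7.91j, (0.77-1.37j)]]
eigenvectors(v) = [[(-0.12-0.14j), -0.12+0.14j],[(0.98+0j), (0.98-0j)]]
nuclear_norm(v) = 7.11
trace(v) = 4.43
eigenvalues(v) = [(2.22+0.75j), (2.22-0.75j)]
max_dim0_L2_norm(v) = 6.1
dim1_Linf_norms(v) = [2.89, 5.37]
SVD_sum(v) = [[2.73, -0.58], [-5.45, 1.16]] + [[0.16, 0.77],[0.08, 0.38]]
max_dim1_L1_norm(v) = 6.91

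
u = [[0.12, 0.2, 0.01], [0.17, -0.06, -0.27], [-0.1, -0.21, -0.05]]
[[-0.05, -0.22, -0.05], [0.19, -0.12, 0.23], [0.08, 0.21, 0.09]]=u@[[-0.35, -0.63, 0.69],[0.03, -0.74, -0.67],[-0.94, 0.21, -0.28]]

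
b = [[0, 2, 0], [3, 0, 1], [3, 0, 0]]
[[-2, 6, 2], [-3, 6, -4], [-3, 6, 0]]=b @ [[-1, 2, 0], [-1, 3, 1], [0, 0, -4]]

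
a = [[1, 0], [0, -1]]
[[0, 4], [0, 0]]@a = [[0, -4], [0, 0]]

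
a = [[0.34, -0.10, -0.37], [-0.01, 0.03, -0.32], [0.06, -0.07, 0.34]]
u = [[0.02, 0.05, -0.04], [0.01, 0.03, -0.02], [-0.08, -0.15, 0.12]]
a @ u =[[0.04, 0.07, -0.06], [0.03, 0.05, -0.04], [-0.03, -0.05, 0.04]]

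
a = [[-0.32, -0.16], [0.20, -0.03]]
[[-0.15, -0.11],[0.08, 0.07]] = a @ [[0.43, 0.35], [0.06, 0.00]]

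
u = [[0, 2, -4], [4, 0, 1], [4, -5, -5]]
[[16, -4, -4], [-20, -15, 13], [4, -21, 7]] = u @ [[-4, -4, 3], [0, 0, 0], [-4, 1, 1]]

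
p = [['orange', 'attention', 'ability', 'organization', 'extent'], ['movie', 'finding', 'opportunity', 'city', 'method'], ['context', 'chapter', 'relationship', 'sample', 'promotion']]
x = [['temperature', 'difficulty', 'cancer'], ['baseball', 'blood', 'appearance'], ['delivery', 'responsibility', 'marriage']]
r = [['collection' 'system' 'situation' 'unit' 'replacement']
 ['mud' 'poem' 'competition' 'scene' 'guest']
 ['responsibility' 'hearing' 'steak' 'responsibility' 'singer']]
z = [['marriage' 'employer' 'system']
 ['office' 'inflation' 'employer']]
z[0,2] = 'system'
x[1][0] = 'baseball'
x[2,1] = 'responsibility'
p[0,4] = 'extent'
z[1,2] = 'employer'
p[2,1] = 'chapter'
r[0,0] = 'collection'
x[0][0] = 'temperature'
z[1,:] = ['office', 'inflation', 'employer']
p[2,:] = ['context', 'chapter', 'relationship', 'sample', 'promotion']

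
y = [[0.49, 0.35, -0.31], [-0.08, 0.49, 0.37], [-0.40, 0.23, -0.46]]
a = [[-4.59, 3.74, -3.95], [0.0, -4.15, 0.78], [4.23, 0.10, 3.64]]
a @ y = [[-0.97, -0.68, 4.62], [0.02, -1.85, -1.89], [0.61, 2.37, -2.95]]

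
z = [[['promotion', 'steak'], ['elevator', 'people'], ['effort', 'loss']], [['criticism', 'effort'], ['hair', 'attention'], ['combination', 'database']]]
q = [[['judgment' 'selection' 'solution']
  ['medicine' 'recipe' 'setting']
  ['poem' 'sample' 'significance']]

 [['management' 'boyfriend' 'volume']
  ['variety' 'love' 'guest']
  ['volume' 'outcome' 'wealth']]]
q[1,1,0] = 'variety'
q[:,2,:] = [['poem', 'sample', 'significance'], ['volume', 'outcome', 'wealth']]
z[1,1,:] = ['hair', 'attention']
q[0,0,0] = 'judgment'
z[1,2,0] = 'combination'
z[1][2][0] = 'combination'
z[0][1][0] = 'elevator'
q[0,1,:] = ['medicine', 'recipe', 'setting']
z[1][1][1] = 'attention'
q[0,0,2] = 'solution'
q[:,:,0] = [['judgment', 'medicine', 'poem'], ['management', 'variety', 'volume']]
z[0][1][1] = 'people'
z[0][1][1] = 'people'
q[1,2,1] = 'outcome'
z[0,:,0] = ['promotion', 'elevator', 'effort']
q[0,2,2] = 'significance'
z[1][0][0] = 'criticism'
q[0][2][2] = 'significance'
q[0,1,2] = 'setting'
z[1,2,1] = 'database'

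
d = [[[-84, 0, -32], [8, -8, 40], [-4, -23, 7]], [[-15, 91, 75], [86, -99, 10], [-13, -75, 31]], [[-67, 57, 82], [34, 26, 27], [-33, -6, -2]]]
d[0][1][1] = -8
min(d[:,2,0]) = -33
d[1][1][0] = 86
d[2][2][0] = -33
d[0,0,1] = 0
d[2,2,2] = -2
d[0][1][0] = 8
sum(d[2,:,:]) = 118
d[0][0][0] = -84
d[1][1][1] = -99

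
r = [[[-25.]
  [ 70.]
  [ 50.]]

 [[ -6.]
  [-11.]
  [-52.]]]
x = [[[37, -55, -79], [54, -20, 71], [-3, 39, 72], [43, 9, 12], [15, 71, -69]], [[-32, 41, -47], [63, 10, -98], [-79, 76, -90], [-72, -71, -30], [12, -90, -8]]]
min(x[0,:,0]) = -3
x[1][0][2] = -47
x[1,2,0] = -79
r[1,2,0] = -52.0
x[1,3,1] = -71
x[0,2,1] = 39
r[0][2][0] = 50.0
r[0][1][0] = 70.0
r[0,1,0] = 70.0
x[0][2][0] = -3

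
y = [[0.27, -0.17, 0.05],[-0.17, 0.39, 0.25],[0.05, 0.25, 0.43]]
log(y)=[[-1.71, -0.91, 0.53], [-0.91, -1.58, 0.97], [0.53, 0.97, -1.24]]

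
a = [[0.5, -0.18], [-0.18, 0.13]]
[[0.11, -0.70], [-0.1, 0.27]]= a @[[-0.1, -1.29], [-0.87, 0.28]]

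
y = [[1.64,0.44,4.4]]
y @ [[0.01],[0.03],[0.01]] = [[0.07]]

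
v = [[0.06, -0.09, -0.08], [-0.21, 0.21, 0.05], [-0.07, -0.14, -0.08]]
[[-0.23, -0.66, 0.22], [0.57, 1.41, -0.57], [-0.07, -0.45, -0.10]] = v@[[-1.61, -2.90, 2.51], [0.96, 3.23, -0.01], [0.63, 2.48, -0.87]]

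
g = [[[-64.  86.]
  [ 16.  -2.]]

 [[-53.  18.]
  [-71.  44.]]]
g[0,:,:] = [[-64.0, 86.0], [16.0, -2.0]]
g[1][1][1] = 44.0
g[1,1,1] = 44.0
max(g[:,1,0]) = 16.0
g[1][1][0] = -71.0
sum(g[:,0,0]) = -117.0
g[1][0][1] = 18.0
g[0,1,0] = 16.0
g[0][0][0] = -64.0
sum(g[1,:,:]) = -62.0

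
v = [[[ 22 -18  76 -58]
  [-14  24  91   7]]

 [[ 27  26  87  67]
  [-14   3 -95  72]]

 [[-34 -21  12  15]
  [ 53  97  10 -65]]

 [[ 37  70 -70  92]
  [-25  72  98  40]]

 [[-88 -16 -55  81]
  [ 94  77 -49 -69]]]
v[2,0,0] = -34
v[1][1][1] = 3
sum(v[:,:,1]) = 314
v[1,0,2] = 87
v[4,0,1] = -16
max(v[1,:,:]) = 87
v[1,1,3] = 72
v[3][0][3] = 92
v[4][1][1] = 77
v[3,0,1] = 70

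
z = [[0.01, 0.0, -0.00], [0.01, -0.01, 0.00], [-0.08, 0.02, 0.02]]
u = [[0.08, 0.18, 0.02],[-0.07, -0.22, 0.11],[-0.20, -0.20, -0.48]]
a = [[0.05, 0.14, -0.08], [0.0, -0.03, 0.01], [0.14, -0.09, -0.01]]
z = u @ a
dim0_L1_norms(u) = [0.35, 0.6, 0.61]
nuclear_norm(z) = 0.10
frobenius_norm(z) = 0.09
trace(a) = 0.01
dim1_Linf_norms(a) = [0.14, 0.03, 0.14]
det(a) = -0.00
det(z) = -0.00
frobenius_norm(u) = 0.64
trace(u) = -0.62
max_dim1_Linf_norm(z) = 0.08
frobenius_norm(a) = 0.24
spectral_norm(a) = 0.18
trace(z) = 0.02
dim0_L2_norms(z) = [0.08, 0.02, 0.02]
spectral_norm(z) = 0.09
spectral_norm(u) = 0.57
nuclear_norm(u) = 0.87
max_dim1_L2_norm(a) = 0.17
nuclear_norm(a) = 0.34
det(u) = -0.00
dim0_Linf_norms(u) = [0.2, 0.22, 0.48]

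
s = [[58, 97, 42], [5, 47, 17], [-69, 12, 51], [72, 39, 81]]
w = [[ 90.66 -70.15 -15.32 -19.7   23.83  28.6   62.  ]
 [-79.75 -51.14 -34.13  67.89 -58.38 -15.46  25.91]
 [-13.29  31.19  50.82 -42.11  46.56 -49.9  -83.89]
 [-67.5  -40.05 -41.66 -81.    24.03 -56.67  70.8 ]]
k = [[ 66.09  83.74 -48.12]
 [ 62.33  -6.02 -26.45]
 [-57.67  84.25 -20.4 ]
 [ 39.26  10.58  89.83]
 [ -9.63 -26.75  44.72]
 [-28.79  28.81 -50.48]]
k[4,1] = -26.75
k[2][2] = -20.4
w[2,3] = -42.11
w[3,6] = 70.8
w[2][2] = 50.82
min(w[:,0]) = -79.75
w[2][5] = -49.9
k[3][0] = 39.26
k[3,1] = 10.58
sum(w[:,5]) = -93.43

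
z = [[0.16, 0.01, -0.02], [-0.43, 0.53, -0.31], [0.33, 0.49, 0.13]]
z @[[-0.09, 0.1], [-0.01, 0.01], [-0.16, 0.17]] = [[-0.01,0.01], [0.08,-0.09], [-0.06,0.06]]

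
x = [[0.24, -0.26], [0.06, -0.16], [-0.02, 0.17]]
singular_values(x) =[0.42, 0.1]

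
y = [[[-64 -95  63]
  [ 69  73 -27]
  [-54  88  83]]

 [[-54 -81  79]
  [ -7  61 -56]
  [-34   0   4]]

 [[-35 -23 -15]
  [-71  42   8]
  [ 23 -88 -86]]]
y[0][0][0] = -64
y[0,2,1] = 88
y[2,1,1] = 42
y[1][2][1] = 0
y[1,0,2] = 79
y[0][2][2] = 83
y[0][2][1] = 88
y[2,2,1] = -88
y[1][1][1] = 61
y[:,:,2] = [[63, -27, 83], [79, -56, 4], [-15, 8, -86]]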